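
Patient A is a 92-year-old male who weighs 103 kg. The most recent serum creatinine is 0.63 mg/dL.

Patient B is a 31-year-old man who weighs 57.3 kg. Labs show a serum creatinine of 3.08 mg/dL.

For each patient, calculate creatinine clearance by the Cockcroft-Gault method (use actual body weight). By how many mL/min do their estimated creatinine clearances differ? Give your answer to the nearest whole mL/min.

81 mL/min

Patient A: CrCl = (140 − 92) × 103 / (72 × 0.63) = 4944.0 / 45.36 ≈ 109.0 mL/min
Patient B: CrCl = (140 − 31) × 57.3 / (72 × 3.08) = 6245.7 / 221.76 ≈ 28.2 mL/min
|109.0 − 28.2| = 80.8 mL/min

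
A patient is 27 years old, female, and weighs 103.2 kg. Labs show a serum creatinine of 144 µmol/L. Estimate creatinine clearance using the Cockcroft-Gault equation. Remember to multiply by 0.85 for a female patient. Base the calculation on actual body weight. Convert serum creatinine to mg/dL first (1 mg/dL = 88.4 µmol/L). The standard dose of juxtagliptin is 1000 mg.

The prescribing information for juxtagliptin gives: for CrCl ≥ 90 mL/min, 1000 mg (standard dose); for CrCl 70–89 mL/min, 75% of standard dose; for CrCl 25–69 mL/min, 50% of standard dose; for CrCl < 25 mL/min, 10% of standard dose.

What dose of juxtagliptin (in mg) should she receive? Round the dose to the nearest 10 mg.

SCr = 144 / 88.4 = 1.629 mg/dL
CrCl = (140 − 27) × 103.2 / (72 × 1.629) × 0.85 = 11661.6 / 117.29 × 0.85 ≈ 84.5 mL/min
CrCl ≈ 85 mL/min → bracket 70–89 mL/min.
75% of 1000 mg = 750 mg

750 mg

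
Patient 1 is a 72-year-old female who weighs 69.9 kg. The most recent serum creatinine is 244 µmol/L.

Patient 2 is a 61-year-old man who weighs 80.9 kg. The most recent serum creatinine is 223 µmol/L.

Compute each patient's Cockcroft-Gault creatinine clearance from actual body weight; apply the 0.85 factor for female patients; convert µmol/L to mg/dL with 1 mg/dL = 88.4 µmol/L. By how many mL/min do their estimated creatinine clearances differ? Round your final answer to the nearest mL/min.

15 mL/min

Patient 1: SCr = 244 / 88.4 = 2.76 mg/dL
Patient 1: CrCl = (140 − 72) × 69.9 / (72 × 2.76) × 0.85 = 4753.2 / 198.72 × 0.85 ≈ 20.3 mL/min
Patient 2: SCr = 223 / 88.4 = 2.523 mg/dL
Patient 2: CrCl = (140 − 61) × 80.9 / (72 × 2.523) = 6391.1 / 181.66 ≈ 35.2 mL/min
|20.3 − 35.2| = 14.9 mL/min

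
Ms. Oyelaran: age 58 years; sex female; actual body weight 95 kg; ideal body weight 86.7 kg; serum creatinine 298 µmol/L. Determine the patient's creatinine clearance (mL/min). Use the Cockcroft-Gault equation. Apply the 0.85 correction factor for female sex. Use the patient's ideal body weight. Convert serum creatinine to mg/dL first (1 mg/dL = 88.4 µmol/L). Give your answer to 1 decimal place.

SCr = 298 / 88.4 = 3.371 mg/dL
CrCl = (140 − 58) × 86.7 / (72 × 3.371) × 0.85 = 7109.4 / 242.71 × 0.85 ≈ 24.9 mL/min

24.9 mL/min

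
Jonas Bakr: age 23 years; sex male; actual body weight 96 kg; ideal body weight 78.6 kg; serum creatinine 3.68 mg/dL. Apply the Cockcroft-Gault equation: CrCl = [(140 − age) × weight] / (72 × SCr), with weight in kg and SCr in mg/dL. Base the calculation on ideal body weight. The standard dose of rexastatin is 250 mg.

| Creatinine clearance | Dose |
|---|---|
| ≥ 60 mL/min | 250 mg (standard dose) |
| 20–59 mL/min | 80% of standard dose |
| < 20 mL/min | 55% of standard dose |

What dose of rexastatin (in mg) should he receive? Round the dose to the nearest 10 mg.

200 mg

CrCl = (140 − 23) × 78.6 / (72 × 3.68) = 9196.2 / 264.96 ≈ 34.7 mL/min
CrCl ≈ 35 mL/min → bracket 20–59 mL/min.
80% of 250 mg = 200 mg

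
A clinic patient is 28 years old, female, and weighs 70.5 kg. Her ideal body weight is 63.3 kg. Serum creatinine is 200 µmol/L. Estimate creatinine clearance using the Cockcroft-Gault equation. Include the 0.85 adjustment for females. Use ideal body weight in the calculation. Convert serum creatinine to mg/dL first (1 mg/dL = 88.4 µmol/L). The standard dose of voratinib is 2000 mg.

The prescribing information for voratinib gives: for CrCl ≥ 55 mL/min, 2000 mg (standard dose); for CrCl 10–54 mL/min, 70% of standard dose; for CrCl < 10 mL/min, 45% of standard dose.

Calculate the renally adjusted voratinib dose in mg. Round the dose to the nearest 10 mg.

SCr = 200 / 88.4 = 2.262 mg/dL
CrCl = (140 − 28) × 63.3 / (72 × 2.262) × 0.85 = 7089.6 / 162.86 × 0.85 ≈ 37.0 mL/min
CrCl ≈ 37 mL/min → bracket 10–54 mL/min.
70% of 2000 mg = 1400 mg

1400 mg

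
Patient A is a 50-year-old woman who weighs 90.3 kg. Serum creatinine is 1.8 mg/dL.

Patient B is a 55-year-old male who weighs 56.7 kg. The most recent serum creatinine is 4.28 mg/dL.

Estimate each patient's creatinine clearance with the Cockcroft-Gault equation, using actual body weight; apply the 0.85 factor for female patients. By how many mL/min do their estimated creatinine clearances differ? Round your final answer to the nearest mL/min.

Patient A: CrCl = (140 − 50) × 90.3 / (72 × 1.8) × 0.85 = 8127.0 / 129.60 × 0.85 ≈ 53.3 mL/min
Patient B: CrCl = (140 − 55) × 56.7 / (72 × 4.28) = 4819.5 / 308.16 ≈ 15.6 mL/min
|53.3 − 15.6| = 37.7 mL/min

38 mL/min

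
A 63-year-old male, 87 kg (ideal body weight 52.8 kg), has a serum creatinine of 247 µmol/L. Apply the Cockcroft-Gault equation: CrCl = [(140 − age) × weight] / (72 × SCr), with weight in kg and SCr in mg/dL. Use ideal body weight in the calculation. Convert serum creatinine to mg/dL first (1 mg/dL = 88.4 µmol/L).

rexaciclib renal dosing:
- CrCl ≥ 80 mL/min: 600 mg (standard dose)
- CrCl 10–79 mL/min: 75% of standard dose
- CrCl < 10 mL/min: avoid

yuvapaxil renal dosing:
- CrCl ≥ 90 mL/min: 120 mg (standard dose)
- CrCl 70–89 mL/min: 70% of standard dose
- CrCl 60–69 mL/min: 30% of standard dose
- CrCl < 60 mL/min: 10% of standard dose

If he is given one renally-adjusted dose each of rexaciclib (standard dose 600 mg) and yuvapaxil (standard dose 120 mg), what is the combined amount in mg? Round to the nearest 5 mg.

460 mg

SCr = 247 / 88.4 = 2.794 mg/dL
CrCl = (140 − 63) × 52.8 / (72 × 2.794) = 4065.6 / 201.17 ≈ 20.2 mL/min
CrCl ≈ 20 mL/min.
rexaciclib: 10–79 mL/min → 75% of 600 mg = 450 mg.
yuvapaxil: < 60 mL/min → 10% of 120 mg = 12 mg.
Total = 450 + 12 = 462 mg.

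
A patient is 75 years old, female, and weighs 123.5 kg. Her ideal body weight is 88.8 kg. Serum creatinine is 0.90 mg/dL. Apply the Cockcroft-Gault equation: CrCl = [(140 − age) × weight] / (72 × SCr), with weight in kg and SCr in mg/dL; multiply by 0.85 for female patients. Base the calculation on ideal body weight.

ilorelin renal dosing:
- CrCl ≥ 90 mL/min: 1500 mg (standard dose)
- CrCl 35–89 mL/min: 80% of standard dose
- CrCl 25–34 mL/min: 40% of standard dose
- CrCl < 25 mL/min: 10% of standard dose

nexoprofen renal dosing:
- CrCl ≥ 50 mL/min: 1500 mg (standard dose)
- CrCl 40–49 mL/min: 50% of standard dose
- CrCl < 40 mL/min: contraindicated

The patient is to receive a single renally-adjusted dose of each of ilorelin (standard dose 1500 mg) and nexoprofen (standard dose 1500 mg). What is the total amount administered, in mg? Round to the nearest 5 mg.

2700 mg

CrCl = (140 − 75) × 88.8 / (72 × 0.9) × 0.85 = 5772.0 / 64.80 × 0.85 ≈ 75.7 mL/min
CrCl ≈ 76 mL/min.
ilorelin: 35–89 mL/min → 80% of 1500 mg = 1200 mg.
nexoprofen: ≥ 50 mL/min → 100% of 1500 mg = 1500 mg.
Total = 1200 + 1500 = 2700 mg.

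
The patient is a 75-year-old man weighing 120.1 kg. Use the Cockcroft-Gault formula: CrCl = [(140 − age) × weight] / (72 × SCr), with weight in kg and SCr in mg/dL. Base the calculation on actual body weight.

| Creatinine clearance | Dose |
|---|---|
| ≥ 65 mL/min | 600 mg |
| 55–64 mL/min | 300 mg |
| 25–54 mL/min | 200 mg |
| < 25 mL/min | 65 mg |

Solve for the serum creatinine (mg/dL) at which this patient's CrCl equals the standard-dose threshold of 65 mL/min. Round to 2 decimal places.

Standard dose requires CrCl ≥ 65 mL/min.
Set (140 − 75) × 120.1 / (72 × SCr) = 65
SCr = (140 − 75) × 120.1 / (72 × 65) = 1.668 mg/dL

1.67 mg/dL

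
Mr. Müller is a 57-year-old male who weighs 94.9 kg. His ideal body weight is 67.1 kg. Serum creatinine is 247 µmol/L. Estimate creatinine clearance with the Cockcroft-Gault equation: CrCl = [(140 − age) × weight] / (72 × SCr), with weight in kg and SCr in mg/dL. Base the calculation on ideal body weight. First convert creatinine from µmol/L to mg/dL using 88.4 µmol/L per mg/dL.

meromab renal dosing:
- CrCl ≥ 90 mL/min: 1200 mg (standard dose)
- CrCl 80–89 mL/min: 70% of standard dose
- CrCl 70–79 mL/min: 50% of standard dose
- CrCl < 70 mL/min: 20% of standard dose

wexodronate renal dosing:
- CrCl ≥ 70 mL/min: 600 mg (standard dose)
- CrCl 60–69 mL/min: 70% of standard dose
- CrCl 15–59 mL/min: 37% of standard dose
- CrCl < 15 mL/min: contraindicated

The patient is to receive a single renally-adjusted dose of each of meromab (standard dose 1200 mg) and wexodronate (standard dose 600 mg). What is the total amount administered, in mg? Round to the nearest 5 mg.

SCr = 247 / 88.4 = 2.794 mg/dL
CrCl = (140 − 57) × 67.1 / (72 × 2.794) = 5569.3 / 201.17 ≈ 27.7 mL/min
CrCl ≈ 28 mL/min.
meromab: < 70 mL/min → 20% of 1200 mg = 240 mg.
wexodronate: 15–59 mL/min → 37% of 600 mg = 222 mg.
Total = 240 + 222 = 462 mg.

460 mg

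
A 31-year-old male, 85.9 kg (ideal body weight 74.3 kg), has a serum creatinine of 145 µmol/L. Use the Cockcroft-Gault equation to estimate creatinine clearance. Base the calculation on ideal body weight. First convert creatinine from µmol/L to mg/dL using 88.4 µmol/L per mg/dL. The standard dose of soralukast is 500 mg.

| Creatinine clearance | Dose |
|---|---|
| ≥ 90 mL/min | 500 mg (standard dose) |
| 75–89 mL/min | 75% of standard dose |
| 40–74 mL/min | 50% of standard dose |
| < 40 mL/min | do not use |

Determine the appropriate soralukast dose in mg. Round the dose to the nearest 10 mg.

SCr = 145 / 88.4 = 1.64 mg/dL
CrCl = (140 − 31) × 74.3 / (72 × 1.64) = 8098.7 / 118.08 ≈ 68.6 mL/min
CrCl ≈ 69 mL/min → bracket 40–74 mL/min.
50% of 500 mg = 250 mg

250 mg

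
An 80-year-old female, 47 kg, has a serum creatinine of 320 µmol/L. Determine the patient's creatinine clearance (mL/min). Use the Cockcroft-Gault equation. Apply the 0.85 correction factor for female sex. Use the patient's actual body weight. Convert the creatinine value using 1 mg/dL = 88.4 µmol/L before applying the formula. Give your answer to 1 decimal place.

9.2 mL/min

SCr = 320 / 88.4 = 3.62 mg/dL
CrCl = (140 − 80) × 47 / (72 × 3.62) × 0.85 = 2820.0 / 260.64 × 0.85 ≈ 9.2 mL/min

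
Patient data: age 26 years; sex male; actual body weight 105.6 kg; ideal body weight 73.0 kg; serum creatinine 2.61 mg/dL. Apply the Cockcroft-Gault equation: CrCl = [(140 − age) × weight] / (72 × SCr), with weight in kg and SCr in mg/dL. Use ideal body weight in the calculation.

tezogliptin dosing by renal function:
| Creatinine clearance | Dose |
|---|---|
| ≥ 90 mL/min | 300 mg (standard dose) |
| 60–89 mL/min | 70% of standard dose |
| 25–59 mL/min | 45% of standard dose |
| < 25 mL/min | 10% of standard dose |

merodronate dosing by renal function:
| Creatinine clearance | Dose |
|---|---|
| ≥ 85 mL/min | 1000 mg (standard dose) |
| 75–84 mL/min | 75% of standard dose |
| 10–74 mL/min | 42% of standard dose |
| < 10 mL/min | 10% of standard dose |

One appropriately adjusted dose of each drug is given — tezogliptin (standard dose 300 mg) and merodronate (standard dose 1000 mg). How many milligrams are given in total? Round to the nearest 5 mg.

555 mg

CrCl = (140 − 26) × 73 / (72 × 2.61) = 8322.0 / 187.92 ≈ 44.3 mL/min
CrCl ≈ 44 mL/min.
tezogliptin: 25–59 mL/min → 45% of 300 mg = 135 mg.
merodronate: 10–74 mL/min → 42% of 1000 mg = 420 mg.
Total = 135 + 420 = 555 mg.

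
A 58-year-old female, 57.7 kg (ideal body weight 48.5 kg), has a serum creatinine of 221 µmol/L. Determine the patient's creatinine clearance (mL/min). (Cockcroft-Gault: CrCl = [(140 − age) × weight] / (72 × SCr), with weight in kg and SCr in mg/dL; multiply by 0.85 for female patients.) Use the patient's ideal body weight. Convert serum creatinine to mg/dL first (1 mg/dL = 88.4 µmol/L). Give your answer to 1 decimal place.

SCr = 221 / 88.4 = 2.5 mg/dL
CrCl = (140 − 58) × 48.5 / (72 × 2.5) × 0.85 = 3977.0 / 180.00 × 0.85 ≈ 18.8 mL/min

18.8 mL/min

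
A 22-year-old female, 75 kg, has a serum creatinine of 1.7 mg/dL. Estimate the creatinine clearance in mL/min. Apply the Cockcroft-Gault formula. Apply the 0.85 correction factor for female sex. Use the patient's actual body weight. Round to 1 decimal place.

61.5 mL/min

CrCl = (140 − 22) × 75 / (72 × 1.7) × 0.85 = 8850.0 / 122.40 × 0.85 ≈ 61.5 mL/min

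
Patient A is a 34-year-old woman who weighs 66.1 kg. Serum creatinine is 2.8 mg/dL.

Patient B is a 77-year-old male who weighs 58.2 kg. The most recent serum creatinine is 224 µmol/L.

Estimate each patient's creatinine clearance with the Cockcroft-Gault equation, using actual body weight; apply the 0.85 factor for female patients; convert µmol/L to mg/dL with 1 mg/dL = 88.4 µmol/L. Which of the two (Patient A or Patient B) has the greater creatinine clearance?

Patient A: CrCl = (140 − 34) × 66.1 / (72 × 2.8) × 0.85 = 7006.6 / 201.60 × 0.85 ≈ 29.5 mL/min
Patient B: SCr = 224 / 88.4 = 2.534 mg/dL
Patient B: CrCl = (140 − 77) × 58.2 / (72 × 2.534) = 3666.6 / 182.45 ≈ 20.1 mL/min
29.5 vs 20.1 mL/min → Patient A is higher.

Patient A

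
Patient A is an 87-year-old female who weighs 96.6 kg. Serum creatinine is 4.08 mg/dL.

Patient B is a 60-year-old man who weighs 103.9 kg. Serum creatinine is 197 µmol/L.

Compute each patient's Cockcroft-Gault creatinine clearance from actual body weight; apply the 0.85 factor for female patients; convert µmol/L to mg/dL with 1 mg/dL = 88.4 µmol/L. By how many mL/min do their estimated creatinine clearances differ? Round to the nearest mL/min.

Patient A: CrCl = (140 − 87) × 96.6 / (72 × 4.08) × 0.85 = 5119.8 / 293.76 × 0.85 ≈ 14.8 mL/min
Patient B: SCr = 197 / 88.4 = 2.229 mg/dL
Patient B: CrCl = (140 − 60) × 103.9 / (72 × 2.229) = 8312.0 / 160.49 ≈ 51.8 mL/min
|14.8 − 51.8| = 37.0 mL/min

37 mL/min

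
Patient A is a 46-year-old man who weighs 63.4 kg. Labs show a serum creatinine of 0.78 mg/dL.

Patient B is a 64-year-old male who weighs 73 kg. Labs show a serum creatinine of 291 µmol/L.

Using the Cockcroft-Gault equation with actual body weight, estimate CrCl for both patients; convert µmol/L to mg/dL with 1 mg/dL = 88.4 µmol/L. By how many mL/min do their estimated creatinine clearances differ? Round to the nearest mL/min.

Patient A: CrCl = (140 − 46) × 63.4 / (72 × 0.78) = 5959.6 / 56.16 ≈ 106.1 mL/min
Patient B: SCr = 291 / 88.4 = 3.292 mg/dL
Patient B: CrCl = (140 − 64) × 73 / (72 × 3.292) = 5548.0 / 237.02 ≈ 23.4 mL/min
|106.1 − 23.4| = 82.7 mL/min

83 mL/min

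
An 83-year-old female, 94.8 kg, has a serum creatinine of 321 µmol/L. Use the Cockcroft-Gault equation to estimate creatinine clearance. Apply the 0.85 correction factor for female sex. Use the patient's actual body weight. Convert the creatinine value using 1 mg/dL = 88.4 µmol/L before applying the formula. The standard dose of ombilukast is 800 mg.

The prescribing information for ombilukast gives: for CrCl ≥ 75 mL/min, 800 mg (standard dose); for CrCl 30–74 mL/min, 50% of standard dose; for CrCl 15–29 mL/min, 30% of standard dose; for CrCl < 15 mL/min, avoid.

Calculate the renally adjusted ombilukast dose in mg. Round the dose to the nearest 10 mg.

SCr = 321 / 88.4 = 3.631 mg/dL
CrCl = (140 − 83) × 94.8 / (72 × 3.631) × 0.85 = 5403.6 / 261.43 × 0.85 ≈ 17.6 mL/min
CrCl ≈ 18 mL/min → bracket 15–29 mL/min.
30% of 800 mg = 240 mg

240 mg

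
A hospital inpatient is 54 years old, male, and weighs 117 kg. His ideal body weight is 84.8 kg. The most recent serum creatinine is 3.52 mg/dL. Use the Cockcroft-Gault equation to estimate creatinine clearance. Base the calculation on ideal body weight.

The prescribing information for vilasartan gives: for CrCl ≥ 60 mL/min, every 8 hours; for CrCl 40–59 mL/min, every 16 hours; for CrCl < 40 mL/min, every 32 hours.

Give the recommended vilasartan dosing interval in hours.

CrCl = (140 − 54) × 84.8 / (72 × 3.52) = 7292.8 / 253.44 ≈ 28.8 mL/min
CrCl ≈ 29 mL/min → bracket < 40 mL/min → every 32 hours.

every 32 hours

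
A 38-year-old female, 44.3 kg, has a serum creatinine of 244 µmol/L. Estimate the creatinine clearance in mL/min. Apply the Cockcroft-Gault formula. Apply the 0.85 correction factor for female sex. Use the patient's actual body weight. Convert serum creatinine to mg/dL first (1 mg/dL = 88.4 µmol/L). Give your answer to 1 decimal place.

SCr = 244 / 88.4 = 2.76 mg/dL
CrCl = (140 − 38) × 44.3 / (72 × 2.76) × 0.85 = 4518.6 / 198.72 × 0.85 ≈ 19.3 mL/min

19.3 mL/min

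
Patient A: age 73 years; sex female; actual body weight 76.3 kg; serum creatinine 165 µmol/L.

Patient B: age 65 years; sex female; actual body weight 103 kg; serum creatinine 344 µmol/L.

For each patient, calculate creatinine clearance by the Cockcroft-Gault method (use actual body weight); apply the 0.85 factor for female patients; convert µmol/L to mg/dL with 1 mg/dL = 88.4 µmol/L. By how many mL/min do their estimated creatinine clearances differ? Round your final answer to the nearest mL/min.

Patient A: SCr = 165 / 88.4 = 1.867 mg/dL
Patient A: CrCl = (140 − 73) × 76.3 / (72 × 1.867) × 0.85 = 5112.1 / 134.42 × 0.85 ≈ 32.3 mL/min
Patient B: SCr = 344 / 88.4 = 3.891 mg/dL
Patient B: CrCl = (140 − 65) × 103 / (72 × 3.891) × 0.85 = 7725.0 / 280.15 × 0.85 ≈ 23.4 mL/min
|32.3 − 23.4| = 8.9 mL/min

9 mL/min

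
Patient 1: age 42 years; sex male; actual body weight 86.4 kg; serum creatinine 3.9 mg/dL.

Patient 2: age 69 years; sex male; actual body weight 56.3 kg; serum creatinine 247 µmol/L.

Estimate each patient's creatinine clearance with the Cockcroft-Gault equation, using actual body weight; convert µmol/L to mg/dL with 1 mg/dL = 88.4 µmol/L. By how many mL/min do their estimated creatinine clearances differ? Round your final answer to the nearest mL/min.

Patient 1: CrCl = (140 − 42) × 86.4 / (72 × 3.9) = 8467.2 / 280.80 ≈ 30.2 mL/min
Patient 2: SCr = 247 / 88.4 = 2.794 mg/dL
Patient 2: CrCl = (140 − 69) × 56.3 / (72 × 2.794) = 3997.3 / 201.17 ≈ 19.9 mL/min
|30.2 − 19.9| = 10.3 mL/min

10 mL/min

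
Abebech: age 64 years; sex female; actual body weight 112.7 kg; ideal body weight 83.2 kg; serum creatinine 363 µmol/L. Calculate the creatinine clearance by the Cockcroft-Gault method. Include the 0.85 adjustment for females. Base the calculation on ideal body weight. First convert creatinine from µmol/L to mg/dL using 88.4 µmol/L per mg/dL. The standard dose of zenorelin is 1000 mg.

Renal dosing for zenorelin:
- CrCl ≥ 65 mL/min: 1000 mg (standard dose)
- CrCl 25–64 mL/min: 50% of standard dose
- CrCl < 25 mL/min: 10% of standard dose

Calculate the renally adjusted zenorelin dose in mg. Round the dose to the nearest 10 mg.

100 mg

SCr = 363 / 88.4 = 4.106 mg/dL
CrCl = (140 − 64) × 83.2 / (72 × 4.106) × 0.85 = 6323.2 / 295.63 × 0.85 ≈ 18.2 mL/min
CrCl ≈ 18 mL/min → bracket < 25 mL/min.
10% of 1000 mg = 100 mg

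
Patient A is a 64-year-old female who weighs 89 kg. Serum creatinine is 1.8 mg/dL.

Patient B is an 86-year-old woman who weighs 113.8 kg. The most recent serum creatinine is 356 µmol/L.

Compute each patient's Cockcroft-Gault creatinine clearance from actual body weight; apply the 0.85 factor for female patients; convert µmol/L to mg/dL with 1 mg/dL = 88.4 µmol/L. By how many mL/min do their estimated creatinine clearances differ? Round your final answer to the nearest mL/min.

Patient A: CrCl = (140 − 64) × 89 / (72 × 1.8) × 0.85 = 6764.0 / 129.60 × 0.85 ≈ 44.4 mL/min
Patient B: SCr = 356 / 88.4 = 4.027 mg/dL
Patient B: CrCl = (140 − 86) × 113.8 / (72 × 4.027) × 0.85 = 6145.2 / 289.94 × 0.85 ≈ 18.0 mL/min
|44.4 − 18.0| = 26.4 mL/min

26 mL/min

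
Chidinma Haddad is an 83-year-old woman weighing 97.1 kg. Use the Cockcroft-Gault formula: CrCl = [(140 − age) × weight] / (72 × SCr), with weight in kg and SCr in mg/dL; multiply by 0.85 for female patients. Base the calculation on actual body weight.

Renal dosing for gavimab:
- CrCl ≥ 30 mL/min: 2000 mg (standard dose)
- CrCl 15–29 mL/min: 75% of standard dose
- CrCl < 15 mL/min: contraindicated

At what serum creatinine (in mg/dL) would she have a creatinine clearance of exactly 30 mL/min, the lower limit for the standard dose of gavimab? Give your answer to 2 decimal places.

Standard dose requires CrCl ≥ 30 mL/min.
Set (140 − 83) × 97.1 × 0.85 / (72 × SCr) = 30
SCr = (140 − 83) × 97.1 × 0.85 / (72 × 30) = 2.178 mg/dL

2.18 mg/dL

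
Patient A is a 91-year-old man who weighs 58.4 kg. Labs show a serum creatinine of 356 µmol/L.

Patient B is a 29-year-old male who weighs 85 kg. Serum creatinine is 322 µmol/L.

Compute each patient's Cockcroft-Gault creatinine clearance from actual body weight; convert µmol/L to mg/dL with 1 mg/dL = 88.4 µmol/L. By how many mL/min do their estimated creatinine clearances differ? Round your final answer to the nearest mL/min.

26 mL/min

Patient A: SCr = 356 / 88.4 = 4.027 mg/dL
Patient A: CrCl = (140 − 91) × 58.4 / (72 × 4.027) = 2861.6 / 289.94 ≈ 9.9 mL/min
Patient B: SCr = 322 / 88.4 = 3.643 mg/dL
Patient B: CrCl = (140 − 29) × 85 / (72 × 3.643) = 9435.0 / 262.30 ≈ 36.0 mL/min
|9.9 − 36.0| = 26.1 mL/min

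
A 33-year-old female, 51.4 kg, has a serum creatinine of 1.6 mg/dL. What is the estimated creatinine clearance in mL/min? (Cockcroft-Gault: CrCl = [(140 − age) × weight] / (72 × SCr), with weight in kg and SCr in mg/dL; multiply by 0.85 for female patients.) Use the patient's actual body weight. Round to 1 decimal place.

40.6 mL/min

CrCl = (140 − 33) × 51.4 / (72 × 1.6) × 0.85 = 5499.8 / 115.20 × 0.85 ≈ 40.6 mL/min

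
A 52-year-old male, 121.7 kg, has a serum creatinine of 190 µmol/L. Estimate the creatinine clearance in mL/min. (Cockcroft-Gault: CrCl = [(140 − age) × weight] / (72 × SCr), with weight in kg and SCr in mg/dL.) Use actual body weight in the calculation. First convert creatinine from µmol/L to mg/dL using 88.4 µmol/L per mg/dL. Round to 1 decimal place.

69.2 mL/min

SCr = 190 / 88.4 = 2.149 mg/dL
CrCl = (140 − 52) × 121.7 / (72 × 2.149) = 10709.6 / 154.73 ≈ 69.2 mL/min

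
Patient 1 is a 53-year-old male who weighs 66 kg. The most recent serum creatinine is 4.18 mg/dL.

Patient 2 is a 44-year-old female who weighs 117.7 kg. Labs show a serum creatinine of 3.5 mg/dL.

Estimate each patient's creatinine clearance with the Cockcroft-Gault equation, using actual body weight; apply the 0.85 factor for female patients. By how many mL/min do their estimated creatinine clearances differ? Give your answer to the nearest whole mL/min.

19 mL/min

Patient 1: CrCl = (140 − 53) × 66 / (72 × 4.18) = 5742.0 / 300.96 ≈ 19.1 mL/min
Patient 2: CrCl = (140 − 44) × 117.7 / (72 × 3.5) × 0.85 = 11299.2 / 252.00 × 0.85 ≈ 38.1 mL/min
|19.1 − 38.1| = 19.0 mL/min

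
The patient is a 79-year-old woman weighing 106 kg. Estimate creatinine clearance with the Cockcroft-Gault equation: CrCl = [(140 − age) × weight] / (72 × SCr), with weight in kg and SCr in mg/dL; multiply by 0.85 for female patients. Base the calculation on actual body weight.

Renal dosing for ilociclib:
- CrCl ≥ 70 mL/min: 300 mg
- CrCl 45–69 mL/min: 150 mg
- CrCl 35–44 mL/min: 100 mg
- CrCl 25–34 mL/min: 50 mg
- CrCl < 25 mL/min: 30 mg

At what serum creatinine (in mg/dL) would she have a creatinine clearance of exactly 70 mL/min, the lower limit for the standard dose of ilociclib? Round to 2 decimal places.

1.09 mg/dL

Standard dose requires CrCl ≥ 70 mL/min.
Set (140 − 79) × 106 × 0.85 / (72 × SCr) = 70
SCr = (140 − 79) × 106 × 0.85 / (72 × 70) = 1.090 mg/dL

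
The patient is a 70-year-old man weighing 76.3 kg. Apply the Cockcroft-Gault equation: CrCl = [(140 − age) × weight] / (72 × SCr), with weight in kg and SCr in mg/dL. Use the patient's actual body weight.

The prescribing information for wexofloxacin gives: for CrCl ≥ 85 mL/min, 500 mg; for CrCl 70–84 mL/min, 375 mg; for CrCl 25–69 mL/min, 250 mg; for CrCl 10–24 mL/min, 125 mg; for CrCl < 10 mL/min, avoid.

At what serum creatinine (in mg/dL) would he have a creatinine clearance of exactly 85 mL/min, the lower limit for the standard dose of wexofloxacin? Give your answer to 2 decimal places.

0.87 mg/dL

Standard dose requires CrCl ≥ 85 mL/min.
Set (140 − 70) × 76.3 / (72 × SCr) = 85
SCr = (140 − 70) × 76.3 / (72 × 85) = 0.873 mg/dL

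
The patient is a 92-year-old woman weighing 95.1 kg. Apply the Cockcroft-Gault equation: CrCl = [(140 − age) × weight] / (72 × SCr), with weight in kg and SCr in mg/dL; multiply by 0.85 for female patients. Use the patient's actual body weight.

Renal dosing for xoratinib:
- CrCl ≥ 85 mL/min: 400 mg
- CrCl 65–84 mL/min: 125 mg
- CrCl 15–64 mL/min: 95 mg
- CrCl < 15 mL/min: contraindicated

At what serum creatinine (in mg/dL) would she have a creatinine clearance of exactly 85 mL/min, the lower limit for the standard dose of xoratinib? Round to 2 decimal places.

Standard dose requires CrCl ≥ 85 mL/min.
Set (140 − 92) × 95.1 × 0.85 / (72 × SCr) = 85
SCr = (140 − 92) × 95.1 × 0.85 / (72 × 85) = 0.634 mg/dL

0.63 mg/dL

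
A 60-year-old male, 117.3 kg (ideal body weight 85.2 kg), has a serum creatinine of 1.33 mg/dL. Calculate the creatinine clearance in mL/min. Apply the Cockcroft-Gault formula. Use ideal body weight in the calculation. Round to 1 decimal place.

71.2 mL/min

CrCl = (140 − 60) × 85.2 / (72 × 1.33) = 6816.0 / 95.76 ≈ 71.2 mL/min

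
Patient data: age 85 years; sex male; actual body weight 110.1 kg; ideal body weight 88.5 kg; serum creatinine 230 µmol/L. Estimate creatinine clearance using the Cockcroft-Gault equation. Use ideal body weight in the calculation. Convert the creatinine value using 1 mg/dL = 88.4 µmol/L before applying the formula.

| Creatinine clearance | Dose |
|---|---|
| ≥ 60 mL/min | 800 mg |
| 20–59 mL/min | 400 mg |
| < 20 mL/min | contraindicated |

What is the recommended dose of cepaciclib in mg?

SCr = 230 / 88.4 = 2.602 mg/dL
CrCl = (140 − 85) × 88.5 / (72 × 2.602) = 4867.5 / 187.34 ≈ 26.0 mL/min
CrCl ≈ 26 mL/min → bracket 20–59 mL/min.
Dose for this bracket: 400 mg.

400 mg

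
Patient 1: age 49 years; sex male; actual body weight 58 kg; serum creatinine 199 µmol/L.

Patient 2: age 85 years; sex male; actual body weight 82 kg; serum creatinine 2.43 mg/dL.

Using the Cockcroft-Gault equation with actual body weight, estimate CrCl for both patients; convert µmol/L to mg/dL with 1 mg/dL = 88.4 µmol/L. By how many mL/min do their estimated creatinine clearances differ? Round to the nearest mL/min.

Patient 1: SCr = 199 / 88.4 = 2.251 mg/dL
Patient 1: CrCl = (140 − 49) × 58 / (72 × 2.251) = 5278.0 / 162.07 ≈ 32.6 mL/min
Patient 2: CrCl = (140 − 85) × 82 / (72 × 2.43) = 4510.0 / 174.96 ≈ 25.8 mL/min
|32.6 − 25.8| = 6.8 mL/min

7 mL/min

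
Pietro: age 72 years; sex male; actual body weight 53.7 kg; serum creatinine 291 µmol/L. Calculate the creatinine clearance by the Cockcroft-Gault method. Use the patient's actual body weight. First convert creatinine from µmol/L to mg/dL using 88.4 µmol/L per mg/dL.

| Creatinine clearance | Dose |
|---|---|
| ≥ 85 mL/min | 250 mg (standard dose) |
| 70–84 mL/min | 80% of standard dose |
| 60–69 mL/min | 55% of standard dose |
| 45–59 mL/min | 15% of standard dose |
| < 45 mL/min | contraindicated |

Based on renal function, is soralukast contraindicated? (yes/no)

yes

SCr = 291 / 88.4 = 3.292 mg/dL
CrCl = (140 − 72) × 53.7 / (72 × 3.292) = 3651.6 / 237.02 ≈ 15.4 mL/min
CrCl ≈ 15 mL/min, which is < 45 mL/min.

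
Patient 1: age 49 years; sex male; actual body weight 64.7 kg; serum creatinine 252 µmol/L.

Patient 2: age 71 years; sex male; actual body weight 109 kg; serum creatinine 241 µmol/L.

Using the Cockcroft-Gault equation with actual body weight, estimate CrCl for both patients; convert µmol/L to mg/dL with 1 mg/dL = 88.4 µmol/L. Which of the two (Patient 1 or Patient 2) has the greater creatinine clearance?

Patient 2

Patient 1: SCr = 252 / 88.4 = 2.851 mg/dL
Patient 1: CrCl = (140 − 49) × 64.7 / (72 × 2.851) = 5887.7 / 205.27 ≈ 28.7 mL/min
Patient 2: SCr = 241 / 88.4 = 2.726 mg/dL
Patient 2: CrCl = (140 − 71) × 109 / (72 × 2.726) = 7521.0 / 196.27 ≈ 38.3 mL/min
28.7 vs 38.3 mL/min → Patient 2 is higher.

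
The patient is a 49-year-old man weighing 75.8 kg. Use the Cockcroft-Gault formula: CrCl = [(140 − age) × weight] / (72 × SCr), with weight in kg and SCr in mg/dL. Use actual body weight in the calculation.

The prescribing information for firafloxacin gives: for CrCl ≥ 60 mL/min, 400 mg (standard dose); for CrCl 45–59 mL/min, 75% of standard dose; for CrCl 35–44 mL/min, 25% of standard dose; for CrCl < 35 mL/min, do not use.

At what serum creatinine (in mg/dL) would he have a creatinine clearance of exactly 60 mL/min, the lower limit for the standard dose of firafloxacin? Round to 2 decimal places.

1.60 mg/dL

Standard dose requires CrCl ≥ 60 mL/min.
Set (140 − 49) × 75.8 / (72 × SCr) = 60
SCr = (140 − 49) × 75.8 / (72 × 60) = 1.597 mg/dL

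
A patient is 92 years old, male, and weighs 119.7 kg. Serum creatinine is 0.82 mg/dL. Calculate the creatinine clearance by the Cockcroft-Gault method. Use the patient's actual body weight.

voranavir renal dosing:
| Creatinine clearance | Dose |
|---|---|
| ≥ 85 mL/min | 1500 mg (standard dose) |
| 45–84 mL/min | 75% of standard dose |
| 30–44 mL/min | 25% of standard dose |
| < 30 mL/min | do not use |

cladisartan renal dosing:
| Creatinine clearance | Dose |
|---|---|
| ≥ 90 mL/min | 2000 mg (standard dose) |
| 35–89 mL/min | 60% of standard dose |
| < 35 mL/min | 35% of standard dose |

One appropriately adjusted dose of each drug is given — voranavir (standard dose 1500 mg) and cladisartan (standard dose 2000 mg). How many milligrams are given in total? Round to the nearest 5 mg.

CrCl = (140 − 92) × 119.7 / (72 × 0.82) = 5745.6 / 59.04 ≈ 97.3 mL/min
CrCl ≈ 97 mL/min.
voranavir: ≥ 85 mL/min → 100% of 1500 mg = 1500 mg.
cladisartan: ≥ 90 mL/min → 100% of 2000 mg = 2000 mg.
Total = 1500 + 2000 = 3500 mg.

3500 mg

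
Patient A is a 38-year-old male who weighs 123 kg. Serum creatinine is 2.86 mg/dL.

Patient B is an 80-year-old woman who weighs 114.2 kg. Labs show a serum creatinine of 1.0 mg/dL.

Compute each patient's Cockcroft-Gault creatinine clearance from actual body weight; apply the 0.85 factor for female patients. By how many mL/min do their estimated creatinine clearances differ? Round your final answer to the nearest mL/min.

20 mL/min

Patient A: CrCl = (140 − 38) × 123 / (72 × 2.86) = 12546.0 / 205.92 ≈ 60.9 mL/min
Patient B: CrCl = (140 − 80) × 114.2 / (72 × 1) × 0.85 = 6852.0 / 72.00 × 0.85 ≈ 80.9 mL/min
|60.9 − 80.9| = 20.0 mL/min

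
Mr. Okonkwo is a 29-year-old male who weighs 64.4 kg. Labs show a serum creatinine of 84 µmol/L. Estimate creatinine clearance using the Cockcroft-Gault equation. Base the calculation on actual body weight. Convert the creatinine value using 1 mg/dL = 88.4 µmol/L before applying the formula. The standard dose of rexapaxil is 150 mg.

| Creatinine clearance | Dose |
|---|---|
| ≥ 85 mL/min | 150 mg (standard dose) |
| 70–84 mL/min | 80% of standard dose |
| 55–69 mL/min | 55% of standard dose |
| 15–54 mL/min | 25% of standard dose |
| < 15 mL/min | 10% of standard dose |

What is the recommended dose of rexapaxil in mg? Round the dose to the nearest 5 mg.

SCr = 84 / 88.4 = 0.95 mg/dL
CrCl = (140 − 29) × 64.4 / (72 × 0.95) = 7148.4 / 68.40 ≈ 104.5 mL/min
CrCl ≈ 104 mL/min → bracket ≥ 85 mL/min.
100% of 150 mg = 150 mg

150 mg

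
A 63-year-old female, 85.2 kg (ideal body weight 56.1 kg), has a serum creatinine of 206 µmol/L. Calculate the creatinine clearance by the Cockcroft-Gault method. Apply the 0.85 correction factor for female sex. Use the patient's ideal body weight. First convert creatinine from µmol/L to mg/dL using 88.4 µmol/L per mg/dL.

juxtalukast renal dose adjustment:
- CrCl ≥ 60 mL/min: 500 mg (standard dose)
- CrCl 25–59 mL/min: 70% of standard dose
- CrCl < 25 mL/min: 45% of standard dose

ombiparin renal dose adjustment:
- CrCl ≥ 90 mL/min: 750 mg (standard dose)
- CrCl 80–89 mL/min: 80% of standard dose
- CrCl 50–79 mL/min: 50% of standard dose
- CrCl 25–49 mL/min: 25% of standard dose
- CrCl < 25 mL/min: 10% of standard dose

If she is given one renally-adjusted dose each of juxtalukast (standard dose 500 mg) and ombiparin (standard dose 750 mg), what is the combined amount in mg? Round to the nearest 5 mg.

SCr = 206 / 88.4 = 2.33 mg/dL
CrCl = (140 − 63) × 56.1 / (72 × 2.33) × 0.85 = 4319.7 / 167.76 × 0.85 ≈ 21.9 mL/min
CrCl ≈ 22 mL/min.
juxtalukast: < 25 mL/min → 45% of 500 mg = 225 mg.
ombiparin: < 25 mL/min → 10% of 750 mg = 75 mg.
Total = 225 + 75 = 300 mg.

300 mg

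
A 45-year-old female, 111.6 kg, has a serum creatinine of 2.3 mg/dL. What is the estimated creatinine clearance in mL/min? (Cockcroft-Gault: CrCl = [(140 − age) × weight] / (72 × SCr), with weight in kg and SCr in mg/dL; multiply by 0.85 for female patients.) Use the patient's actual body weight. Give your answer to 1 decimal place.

54.4 mL/min

CrCl = (140 − 45) × 111.6 / (72 × 2.3) × 0.85 = 10602.0 / 165.60 × 0.85 ≈ 54.4 mL/min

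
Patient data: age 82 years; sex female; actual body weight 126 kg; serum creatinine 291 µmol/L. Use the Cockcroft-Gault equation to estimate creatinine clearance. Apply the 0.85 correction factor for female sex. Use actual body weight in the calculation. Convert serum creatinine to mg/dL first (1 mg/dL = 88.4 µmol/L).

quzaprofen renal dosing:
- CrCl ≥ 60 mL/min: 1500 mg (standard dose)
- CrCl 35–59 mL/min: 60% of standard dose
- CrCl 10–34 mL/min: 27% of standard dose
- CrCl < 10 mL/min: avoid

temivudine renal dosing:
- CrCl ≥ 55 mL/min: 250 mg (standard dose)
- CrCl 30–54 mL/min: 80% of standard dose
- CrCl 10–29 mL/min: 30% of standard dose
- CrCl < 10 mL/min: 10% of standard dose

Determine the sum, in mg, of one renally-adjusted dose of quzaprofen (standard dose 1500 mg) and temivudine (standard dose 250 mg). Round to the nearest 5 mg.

480 mg

SCr = 291 / 88.4 = 3.292 mg/dL
CrCl = (140 − 82) × 126 / (72 × 3.292) × 0.85 = 7308.0 / 237.02 × 0.85 ≈ 26.2 mL/min
CrCl ≈ 26 mL/min.
quzaprofen: 10–34 mL/min → 27% of 1500 mg = 405 mg.
temivudine: 10–29 mL/min → 30% of 250 mg = 75 mg.
Total = 405 + 75 = 480 mg.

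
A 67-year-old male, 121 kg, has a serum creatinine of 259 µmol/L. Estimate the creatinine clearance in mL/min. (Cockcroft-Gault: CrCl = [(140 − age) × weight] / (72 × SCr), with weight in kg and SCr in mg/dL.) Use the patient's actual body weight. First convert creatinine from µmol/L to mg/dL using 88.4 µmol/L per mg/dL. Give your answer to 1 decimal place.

41.9 mL/min

SCr = 259 / 88.4 = 2.93 mg/dL
CrCl = (140 − 67) × 121 / (72 × 2.93) = 8833.0 / 210.96 ≈ 41.9 mL/min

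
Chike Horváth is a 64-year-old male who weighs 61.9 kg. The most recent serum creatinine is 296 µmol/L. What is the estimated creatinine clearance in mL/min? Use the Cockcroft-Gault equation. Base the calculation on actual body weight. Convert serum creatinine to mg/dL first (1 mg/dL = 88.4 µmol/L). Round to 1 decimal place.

19.5 mL/min

SCr = 296 / 88.4 = 3.348 mg/dL
CrCl = (140 − 64) × 61.9 / (72 × 3.348) = 4704.4 / 241.06 ≈ 19.5 mL/min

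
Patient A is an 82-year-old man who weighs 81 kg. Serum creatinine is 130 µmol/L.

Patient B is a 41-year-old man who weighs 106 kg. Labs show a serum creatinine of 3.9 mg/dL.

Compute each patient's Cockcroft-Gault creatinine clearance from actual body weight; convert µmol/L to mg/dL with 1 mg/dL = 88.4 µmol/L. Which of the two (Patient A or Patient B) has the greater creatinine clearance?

Patient A: SCr = 130 / 88.4 = 1.471 mg/dL
Patient A: CrCl = (140 − 82) × 81 / (72 × 1.471) = 4698.0 / 105.91 ≈ 44.4 mL/min
Patient B: CrCl = (140 − 41) × 106 / (72 × 3.9) = 10494.0 / 280.80 ≈ 37.4 mL/min
44.4 vs 37.4 mL/min → Patient A is higher.

Patient A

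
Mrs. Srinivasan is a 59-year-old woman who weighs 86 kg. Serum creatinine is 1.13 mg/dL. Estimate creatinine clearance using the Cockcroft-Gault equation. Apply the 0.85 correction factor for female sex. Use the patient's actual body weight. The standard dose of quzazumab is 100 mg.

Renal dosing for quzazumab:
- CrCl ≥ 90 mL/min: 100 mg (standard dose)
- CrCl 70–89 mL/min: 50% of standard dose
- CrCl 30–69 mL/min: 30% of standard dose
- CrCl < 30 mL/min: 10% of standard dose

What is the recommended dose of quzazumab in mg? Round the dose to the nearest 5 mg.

50 mg

CrCl = (140 − 59) × 86 / (72 × 1.13) × 0.85 = 6966.0 / 81.36 × 0.85 ≈ 72.8 mL/min
CrCl ≈ 73 mL/min → bracket 70–89 mL/min.
50% of 100 mg = 50 mg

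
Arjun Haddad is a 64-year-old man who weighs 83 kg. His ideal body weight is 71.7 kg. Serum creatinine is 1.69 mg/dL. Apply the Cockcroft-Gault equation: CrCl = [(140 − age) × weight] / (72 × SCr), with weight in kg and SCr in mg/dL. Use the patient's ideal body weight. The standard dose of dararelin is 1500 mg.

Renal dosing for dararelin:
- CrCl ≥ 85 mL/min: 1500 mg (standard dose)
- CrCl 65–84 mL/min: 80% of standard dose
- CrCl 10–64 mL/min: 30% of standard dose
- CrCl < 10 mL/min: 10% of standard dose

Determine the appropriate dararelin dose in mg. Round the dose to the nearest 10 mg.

CrCl = (140 − 64) × 71.7 / (72 × 1.69) = 5449.2 / 121.68 ≈ 44.8 mL/min
CrCl ≈ 45 mL/min → bracket 10–64 mL/min.
30% of 1500 mg = 450 mg

450 mg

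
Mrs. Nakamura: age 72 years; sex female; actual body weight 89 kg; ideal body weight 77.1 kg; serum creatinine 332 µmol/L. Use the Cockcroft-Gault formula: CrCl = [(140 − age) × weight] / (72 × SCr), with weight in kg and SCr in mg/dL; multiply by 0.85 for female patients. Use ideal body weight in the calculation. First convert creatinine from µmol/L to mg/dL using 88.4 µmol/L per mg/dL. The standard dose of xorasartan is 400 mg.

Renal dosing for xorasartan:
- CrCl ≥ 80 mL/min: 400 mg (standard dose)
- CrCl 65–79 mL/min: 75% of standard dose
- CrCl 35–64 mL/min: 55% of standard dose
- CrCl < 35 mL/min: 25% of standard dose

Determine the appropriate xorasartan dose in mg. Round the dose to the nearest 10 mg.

SCr = 332 / 88.4 = 3.756 mg/dL
CrCl = (140 − 72) × 77.1 / (72 × 3.756) × 0.85 = 5242.8 / 270.43 × 0.85 ≈ 16.5 mL/min
CrCl ≈ 16 mL/min → bracket < 35 mL/min.
25% of 400 mg = 100 mg

100 mg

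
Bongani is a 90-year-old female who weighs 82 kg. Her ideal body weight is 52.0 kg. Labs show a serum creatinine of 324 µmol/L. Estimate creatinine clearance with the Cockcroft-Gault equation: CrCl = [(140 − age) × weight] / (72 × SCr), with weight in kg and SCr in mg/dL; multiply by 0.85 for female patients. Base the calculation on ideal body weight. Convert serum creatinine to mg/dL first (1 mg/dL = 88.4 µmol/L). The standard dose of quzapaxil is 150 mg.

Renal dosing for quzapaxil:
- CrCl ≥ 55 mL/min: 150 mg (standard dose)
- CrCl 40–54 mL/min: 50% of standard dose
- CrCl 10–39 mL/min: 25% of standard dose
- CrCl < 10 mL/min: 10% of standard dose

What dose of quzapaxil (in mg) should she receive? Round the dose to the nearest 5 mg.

SCr = 324 / 88.4 = 3.665 mg/dL
CrCl = (140 − 90) × 52 / (72 × 3.665) × 0.85 = 2600.0 / 263.88 × 0.85 ≈ 8.4 mL/min
CrCl ≈ 8 mL/min → bracket < 10 mL/min.
10% of 150 mg = 15 mg

15 mg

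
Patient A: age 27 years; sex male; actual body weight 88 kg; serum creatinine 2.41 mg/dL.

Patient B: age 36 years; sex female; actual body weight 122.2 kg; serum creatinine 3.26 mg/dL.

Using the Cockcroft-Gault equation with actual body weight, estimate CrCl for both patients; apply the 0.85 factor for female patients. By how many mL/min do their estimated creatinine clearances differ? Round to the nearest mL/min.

Patient A: CrCl = (140 − 27) × 88 / (72 × 2.41) = 9944.0 / 173.52 ≈ 57.3 mL/min
Patient B: CrCl = (140 − 36) × 122.2 / (72 × 3.26) × 0.85 = 12708.8 / 234.72 × 0.85 ≈ 46.0 mL/min
|57.3 − 46.0| = 11.3 mL/min

11 mL/min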